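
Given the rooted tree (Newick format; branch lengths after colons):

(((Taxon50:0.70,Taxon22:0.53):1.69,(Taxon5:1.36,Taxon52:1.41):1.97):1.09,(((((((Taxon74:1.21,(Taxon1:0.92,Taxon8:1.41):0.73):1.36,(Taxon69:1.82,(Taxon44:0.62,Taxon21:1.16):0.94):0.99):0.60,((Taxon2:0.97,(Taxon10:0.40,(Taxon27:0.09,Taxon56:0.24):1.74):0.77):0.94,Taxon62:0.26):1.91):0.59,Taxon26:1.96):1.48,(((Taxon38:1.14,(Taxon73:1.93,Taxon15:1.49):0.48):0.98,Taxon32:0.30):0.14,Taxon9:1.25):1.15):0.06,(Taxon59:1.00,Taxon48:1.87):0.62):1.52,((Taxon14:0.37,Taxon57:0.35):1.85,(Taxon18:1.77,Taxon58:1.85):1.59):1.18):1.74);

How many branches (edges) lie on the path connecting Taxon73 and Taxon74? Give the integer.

The MRCA of Taxon73 and Taxon74 is the node subtending (((((Taxon74,(Taxon1,Taxon8)),(Taxon69,(Taxon44,Taxon21))),((Taxon2,(Taxon10,(Taxon27,Taxon56))),Taxon62)),Taxon26),(((Taxon38,(Taxon73,Taxon15)),Taxon32),Taxon9)).
From Taxon73 up to that node: 5 branches. From Taxon74 up to the same node: 5 branches. Total: 5 + 5 = 10.

10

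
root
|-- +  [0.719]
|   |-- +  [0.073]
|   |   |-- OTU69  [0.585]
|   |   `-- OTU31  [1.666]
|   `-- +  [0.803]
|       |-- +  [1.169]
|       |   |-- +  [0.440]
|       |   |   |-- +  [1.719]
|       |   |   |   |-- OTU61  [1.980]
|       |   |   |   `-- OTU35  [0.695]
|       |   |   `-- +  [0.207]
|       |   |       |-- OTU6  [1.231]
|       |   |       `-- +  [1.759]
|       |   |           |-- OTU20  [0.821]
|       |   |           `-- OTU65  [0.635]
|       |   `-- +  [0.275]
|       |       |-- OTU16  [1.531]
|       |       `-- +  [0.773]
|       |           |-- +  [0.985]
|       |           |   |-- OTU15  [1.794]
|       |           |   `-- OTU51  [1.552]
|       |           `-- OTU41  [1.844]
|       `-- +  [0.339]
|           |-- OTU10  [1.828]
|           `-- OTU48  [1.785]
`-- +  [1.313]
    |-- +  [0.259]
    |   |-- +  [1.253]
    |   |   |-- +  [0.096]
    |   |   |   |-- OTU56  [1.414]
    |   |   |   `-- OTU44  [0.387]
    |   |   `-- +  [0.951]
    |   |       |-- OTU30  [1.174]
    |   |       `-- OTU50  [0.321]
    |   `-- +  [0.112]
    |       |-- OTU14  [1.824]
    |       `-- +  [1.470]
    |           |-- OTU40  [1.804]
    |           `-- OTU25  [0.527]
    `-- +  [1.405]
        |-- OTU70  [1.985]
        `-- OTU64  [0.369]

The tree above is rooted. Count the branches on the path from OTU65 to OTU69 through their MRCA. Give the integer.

The MRCA of OTU65 and OTU69 is the node subtending ((OTU69,OTU31),((((OTU61,OTU35),(OTU6,(OTU20,OTU65))),(OTU16,((OTU15,OTU51),OTU41))),(OTU10,OTU48))).
From OTU65 up to that node: 6 branches. From OTU69 up to the same node: 2 branches. Total: 6 + 2 = 8.

8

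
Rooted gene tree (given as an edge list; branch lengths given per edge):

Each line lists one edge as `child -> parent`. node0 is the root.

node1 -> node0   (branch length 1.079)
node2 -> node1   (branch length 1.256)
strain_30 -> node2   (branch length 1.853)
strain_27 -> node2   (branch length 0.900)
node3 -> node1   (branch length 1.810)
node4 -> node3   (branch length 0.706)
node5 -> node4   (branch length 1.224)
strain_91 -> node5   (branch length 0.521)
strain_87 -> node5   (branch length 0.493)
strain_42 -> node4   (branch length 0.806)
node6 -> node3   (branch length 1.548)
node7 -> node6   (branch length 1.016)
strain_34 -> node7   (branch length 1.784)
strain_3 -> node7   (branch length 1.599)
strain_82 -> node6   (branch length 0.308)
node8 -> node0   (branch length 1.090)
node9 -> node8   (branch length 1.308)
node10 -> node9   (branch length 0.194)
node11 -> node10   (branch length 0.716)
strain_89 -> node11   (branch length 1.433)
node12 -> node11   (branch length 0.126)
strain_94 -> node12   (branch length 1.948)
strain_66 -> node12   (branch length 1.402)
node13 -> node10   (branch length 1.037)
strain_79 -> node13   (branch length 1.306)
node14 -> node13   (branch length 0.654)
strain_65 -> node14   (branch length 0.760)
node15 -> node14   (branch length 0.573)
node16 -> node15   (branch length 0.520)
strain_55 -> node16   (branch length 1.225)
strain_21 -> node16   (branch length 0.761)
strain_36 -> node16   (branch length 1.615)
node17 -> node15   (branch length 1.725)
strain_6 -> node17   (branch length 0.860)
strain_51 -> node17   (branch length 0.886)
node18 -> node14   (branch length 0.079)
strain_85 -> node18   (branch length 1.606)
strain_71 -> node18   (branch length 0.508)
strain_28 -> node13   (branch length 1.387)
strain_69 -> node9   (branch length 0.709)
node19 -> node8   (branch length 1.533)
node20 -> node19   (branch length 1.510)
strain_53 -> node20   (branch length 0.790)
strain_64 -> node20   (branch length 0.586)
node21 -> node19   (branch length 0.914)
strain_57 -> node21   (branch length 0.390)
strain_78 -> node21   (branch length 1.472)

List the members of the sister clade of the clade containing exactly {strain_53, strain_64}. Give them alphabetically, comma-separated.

strain_57, strain_78

The clade containing exactly {strain_53, strain_64} attaches to the tree at the node subtending ((strain_53,strain_64),(strain_57,strain_78)).
The other lineage descending from that same node — the sister group — is (strain_57,strain_78); its 2 tips in alphabetical order are the answer.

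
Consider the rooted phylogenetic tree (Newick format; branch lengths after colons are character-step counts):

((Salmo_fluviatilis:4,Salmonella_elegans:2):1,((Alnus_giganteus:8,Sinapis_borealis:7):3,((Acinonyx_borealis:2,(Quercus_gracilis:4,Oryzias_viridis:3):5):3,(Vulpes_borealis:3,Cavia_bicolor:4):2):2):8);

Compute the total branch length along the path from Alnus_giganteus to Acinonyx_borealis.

The path runs Alnus_giganteus → … → MRCA → … → Acinonyx_borealis; the MRCA is the node subtending ((Alnus_giganteus,Sinapis_borealis),((Acinonyx_borealis,(Quercus_gracilis,Oryzias_viridis)),(Vulpes_borealis,Cavia_bicolor))).
Branch lengths along that path: 8 + 3 + 2 + 3 + 2 = 18.

18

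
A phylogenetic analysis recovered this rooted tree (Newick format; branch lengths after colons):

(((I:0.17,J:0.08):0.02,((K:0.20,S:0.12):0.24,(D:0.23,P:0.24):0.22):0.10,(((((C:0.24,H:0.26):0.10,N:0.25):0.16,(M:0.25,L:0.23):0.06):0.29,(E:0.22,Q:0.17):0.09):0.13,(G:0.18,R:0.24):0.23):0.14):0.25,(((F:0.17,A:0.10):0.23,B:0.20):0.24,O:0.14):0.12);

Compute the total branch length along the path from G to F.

1.56

The path runs G → … → MRCA → … → F; the MRCA is the root of the tree.
Branch lengths along that path: 0.18 + 0.23 + 0.14 + 0.25 + 0.12 + 0.24 + 0.23 + 0.17 = 1.56.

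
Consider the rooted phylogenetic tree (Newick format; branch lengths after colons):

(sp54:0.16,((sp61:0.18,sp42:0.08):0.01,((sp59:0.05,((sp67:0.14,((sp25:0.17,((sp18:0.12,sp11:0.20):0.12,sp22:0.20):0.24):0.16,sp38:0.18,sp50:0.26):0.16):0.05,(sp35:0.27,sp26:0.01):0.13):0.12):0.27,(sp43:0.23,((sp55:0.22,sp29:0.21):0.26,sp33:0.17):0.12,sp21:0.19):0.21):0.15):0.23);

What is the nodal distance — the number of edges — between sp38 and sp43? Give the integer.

The MRCA of sp38 and sp43 is the node subtending ((sp59,((sp67,((sp25,((sp18,sp11),sp22)),sp38,sp50)),(sp35,sp26))),(sp43,((sp55,sp29),sp33),sp21)).
From sp38 up to that node: 5 branches. From sp43 up to the same node: 2 branches. Total: 5 + 2 = 7.

7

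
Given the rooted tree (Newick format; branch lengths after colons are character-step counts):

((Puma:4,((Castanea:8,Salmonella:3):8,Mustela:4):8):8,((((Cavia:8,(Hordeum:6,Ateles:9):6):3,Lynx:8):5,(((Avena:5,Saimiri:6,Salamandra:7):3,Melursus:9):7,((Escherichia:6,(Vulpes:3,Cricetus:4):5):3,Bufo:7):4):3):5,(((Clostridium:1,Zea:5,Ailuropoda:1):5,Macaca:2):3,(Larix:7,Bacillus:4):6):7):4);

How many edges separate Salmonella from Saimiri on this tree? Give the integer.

The MRCA of Salmonella and Saimiri is the root of the tree.
From Salmonella up to that node: 4 branches. From Saimiri up to the same node: 6 branches. Total: 4 + 6 = 10.

10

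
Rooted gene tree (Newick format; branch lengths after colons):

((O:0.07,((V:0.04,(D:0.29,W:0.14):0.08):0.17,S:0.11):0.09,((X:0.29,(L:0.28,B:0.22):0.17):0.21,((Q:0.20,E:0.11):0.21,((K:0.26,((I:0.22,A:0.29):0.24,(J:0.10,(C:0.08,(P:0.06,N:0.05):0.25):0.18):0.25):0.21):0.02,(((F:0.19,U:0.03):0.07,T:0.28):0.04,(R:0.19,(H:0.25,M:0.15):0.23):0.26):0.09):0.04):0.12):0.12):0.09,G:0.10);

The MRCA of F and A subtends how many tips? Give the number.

13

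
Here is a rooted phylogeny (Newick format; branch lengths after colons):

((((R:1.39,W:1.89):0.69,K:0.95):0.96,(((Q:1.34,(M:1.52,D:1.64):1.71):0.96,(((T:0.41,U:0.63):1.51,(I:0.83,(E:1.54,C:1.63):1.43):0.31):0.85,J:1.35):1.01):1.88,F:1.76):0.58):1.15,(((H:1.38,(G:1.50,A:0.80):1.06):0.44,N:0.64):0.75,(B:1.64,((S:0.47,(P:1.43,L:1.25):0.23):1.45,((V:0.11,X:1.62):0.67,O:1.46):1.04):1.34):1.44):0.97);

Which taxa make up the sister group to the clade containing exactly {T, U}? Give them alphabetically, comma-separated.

C, E, I

The clade containing exactly {T, U} attaches to the tree at the node subtending ((T,U),(I,(E,C))).
The other lineage descending from that same node — the sister group — is (I,(E,C)); its 3 tips in alphabetical order are the answer.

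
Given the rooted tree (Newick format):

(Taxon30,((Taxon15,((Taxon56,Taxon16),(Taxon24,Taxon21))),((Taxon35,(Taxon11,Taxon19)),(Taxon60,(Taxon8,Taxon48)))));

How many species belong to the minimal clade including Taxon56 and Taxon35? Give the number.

The MRCA of Taxon56 and Taxon35 is the node subtending ((Taxon15,((Taxon56,Taxon16),(Taxon24,Taxon21))),((Taxon35,(Taxon11,Taxon19)),(Taxon60,(Taxon8,Taxon48)))).
That clade contains 11 terminal taxa: Taxon11, Taxon15, Taxon16, Taxon19, Taxon21, Taxon24, Taxon35, Taxon48, Taxon56, Taxon60, Taxon8.

11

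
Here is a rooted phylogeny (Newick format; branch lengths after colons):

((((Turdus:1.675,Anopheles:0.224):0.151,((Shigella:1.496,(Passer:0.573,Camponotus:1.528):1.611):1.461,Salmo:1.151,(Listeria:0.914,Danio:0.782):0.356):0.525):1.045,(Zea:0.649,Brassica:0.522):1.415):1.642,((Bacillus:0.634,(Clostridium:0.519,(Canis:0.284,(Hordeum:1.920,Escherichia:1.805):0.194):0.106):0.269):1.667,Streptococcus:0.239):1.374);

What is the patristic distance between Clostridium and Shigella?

9.998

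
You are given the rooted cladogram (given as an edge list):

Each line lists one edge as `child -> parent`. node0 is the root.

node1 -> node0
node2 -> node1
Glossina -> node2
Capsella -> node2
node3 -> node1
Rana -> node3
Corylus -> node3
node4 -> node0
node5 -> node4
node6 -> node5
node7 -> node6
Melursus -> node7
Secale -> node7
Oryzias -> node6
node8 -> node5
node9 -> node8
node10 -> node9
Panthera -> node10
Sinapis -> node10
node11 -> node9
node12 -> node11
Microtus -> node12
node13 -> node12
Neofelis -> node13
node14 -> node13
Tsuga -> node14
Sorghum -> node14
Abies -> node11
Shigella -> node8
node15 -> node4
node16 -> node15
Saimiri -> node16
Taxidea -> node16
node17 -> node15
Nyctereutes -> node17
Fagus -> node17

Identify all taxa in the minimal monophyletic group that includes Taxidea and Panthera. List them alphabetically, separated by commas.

Abies, Fagus, Melursus, Microtus, Neofelis, Nyctereutes, Oryzias, Panthera, Saimiri, Secale, Shigella, Sinapis, Sorghum, Taxidea, Tsuga

Tracing Taxidea: it sits inside (Saimiri,Taxidea).
Tracing Panthera: it sits inside (Panthera,Sinapis).
The smallest clade enclosing both is ((((Melursus,Secale),Oryzias),(((Panthera,Sinapis),((Microtus,(Neofelis,(Tsuga,Sorghum))),Abies)),Shigella)),((Saimiri,Taxidea),(Nyctereutes,Fagus))); the answer is its 15 terminal taxa in alphabetical order.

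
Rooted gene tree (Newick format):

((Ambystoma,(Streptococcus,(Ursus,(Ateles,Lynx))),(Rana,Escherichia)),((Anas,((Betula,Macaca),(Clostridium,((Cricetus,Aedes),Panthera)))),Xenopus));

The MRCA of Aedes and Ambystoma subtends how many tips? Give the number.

15

The MRCA of Aedes and Ambystoma is the root, so the clade is the entire tree.
That clade contains 15 terminal taxa: Aedes, Ambystoma, Anas, Ateles, Betula, Clostridium, Cricetus, Escherichia, Lynx, Macaca, Panthera, Rana, Streptococcus, Ursus, Xenopus.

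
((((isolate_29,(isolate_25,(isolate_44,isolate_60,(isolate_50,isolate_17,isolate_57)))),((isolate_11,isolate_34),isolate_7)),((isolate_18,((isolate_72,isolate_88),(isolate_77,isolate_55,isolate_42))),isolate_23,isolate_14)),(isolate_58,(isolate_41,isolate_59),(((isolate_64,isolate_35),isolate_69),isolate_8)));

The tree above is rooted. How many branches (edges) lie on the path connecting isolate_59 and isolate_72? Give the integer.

9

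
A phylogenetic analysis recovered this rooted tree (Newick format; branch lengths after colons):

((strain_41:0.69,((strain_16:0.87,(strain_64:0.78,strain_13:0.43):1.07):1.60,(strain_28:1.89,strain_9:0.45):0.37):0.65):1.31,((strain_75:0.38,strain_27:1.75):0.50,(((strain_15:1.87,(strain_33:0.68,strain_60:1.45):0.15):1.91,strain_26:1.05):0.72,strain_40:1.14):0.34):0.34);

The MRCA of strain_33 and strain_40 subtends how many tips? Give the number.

The MRCA of strain_33 and strain_40 is the node subtending (((strain_15,(strain_33,strain_60)),strain_26),strain_40).
That clade contains 5 terminal taxa: strain_15, strain_26, strain_33, strain_40, strain_60.

5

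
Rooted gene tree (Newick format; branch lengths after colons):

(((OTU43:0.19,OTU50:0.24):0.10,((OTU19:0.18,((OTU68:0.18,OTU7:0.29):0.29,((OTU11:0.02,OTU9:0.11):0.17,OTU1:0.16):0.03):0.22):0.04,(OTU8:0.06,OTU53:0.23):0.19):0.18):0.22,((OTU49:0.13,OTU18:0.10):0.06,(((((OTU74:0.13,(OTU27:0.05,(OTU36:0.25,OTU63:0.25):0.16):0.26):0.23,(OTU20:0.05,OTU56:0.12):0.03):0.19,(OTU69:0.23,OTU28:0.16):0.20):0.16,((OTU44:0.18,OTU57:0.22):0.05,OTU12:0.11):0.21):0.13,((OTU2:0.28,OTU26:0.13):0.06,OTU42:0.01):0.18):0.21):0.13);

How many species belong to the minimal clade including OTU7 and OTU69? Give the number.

26

The MRCA of OTU7 and OTU69 is the root, so the clade is the entire tree.
That clade contains 26 terminal taxa: OTU1, OTU11, OTU12, OTU18, OTU19, OTU2, OTU20, OTU26, OTU27, OTU28, OTU36, OTU42, OTU43, OTU44, OTU49, OTU50, OTU53, OTU56, OTU57, OTU63, OTU68, OTU69, OTU7, OTU74, OTU8, OTU9.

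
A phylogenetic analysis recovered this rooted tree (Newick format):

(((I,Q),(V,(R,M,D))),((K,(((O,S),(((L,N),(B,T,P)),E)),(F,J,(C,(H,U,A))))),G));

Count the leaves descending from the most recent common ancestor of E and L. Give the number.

The MRCA of E and L is the node subtending (((L,N),(B,T,P)),E).
That clade contains 6 terminal taxa: B, E, L, N, P, T.

6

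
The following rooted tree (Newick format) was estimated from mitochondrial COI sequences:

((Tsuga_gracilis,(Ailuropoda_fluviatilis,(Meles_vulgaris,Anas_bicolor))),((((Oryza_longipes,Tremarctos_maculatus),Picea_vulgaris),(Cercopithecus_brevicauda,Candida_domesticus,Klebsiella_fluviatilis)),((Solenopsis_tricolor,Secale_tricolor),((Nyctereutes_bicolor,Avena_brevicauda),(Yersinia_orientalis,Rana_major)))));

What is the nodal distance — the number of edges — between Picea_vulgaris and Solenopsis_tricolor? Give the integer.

6

The MRCA of Picea_vulgaris and Solenopsis_tricolor is the node subtending ((((Oryza_longipes,Tremarctos_maculatus),Picea_vulgaris),(Cercopithecus_brevicauda,Candida_domesticus,Klebsiella_fluviatilis)),((Solenopsis_tricolor,Secale_tricolor),((Nyctereutes_bicolor,Avena_brevicauda),(Yersinia_orientalis,Rana_major)))).
From Picea_vulgaris up to that node: 3 branches. From Solenopsis_tricolor up to the same node: 3 branches. Total: 3 + 3 = 6.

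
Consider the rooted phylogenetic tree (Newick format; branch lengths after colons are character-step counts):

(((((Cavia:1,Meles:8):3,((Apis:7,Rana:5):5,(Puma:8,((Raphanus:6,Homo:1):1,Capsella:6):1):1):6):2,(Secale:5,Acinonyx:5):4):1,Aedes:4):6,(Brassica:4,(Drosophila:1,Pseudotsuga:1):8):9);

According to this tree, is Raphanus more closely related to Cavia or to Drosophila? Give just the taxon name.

Cavia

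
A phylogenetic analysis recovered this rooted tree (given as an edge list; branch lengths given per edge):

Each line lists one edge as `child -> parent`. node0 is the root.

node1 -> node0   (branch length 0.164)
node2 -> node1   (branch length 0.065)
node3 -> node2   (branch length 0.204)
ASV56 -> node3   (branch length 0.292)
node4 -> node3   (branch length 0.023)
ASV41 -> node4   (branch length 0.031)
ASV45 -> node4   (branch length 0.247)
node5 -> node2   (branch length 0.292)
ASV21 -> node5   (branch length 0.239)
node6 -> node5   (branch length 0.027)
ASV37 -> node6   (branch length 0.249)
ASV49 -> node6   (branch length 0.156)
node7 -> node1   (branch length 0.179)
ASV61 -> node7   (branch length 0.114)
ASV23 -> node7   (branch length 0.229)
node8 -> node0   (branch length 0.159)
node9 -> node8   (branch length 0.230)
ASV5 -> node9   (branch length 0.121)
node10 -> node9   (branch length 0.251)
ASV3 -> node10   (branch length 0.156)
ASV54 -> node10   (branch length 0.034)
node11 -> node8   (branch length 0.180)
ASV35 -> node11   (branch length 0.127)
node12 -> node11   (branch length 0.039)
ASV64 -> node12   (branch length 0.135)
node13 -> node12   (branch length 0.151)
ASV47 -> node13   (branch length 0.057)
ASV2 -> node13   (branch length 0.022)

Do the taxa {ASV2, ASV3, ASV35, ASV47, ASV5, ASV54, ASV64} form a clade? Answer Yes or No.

The most recent common ancestor of these taxa subtends ((ASV5,(ASV3,ASV54)),(ASV35,(ASV64,(ASV47,ASV2)))).
That clade has exactly 7 tips — every listed taxon and nothing else — so the group is monophyletic.

Yes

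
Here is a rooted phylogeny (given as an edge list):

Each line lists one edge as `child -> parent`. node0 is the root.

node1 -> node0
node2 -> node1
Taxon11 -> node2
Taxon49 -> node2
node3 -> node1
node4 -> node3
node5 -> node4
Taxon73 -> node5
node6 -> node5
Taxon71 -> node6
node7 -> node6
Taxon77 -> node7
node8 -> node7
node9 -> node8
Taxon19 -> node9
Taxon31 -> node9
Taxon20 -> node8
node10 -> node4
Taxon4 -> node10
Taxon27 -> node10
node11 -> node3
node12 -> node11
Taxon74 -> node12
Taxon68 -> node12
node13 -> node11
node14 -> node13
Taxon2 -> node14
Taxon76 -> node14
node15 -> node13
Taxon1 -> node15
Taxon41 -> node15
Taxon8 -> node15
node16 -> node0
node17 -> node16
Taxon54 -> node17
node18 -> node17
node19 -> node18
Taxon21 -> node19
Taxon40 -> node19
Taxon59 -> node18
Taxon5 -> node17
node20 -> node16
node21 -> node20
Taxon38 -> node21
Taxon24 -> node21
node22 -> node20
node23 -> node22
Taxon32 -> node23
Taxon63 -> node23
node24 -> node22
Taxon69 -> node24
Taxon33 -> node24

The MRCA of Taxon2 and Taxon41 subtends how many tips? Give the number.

5

The MRCA of Taxon2 and Taxon41 is the node subtending ((Taxon2,Taxon76),(Taxon1,Taxon41,Taxon8)).
That clade contains 5 terminal taxa: Taxon1, Taxon2, Taxon41, Taxon76, Taxon8.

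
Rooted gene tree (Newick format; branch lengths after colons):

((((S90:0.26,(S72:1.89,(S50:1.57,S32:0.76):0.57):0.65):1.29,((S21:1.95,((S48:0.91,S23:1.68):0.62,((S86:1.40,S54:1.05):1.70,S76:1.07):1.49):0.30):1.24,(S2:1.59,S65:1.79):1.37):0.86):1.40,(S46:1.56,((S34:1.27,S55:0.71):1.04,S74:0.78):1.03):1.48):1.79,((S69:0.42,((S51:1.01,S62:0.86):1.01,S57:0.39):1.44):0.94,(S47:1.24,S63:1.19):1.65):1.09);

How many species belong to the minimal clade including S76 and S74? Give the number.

16

The MRCA of S76 and S74 is the node subtending (((S90,(S72,(S50,S32))),((S21,((S48,S23),((S86,S54),S76))),(S2,S65))),(S46,((S34,S55),S74))).
That clade contains 16 terminal taxa: S2, S21, S23, S32, S34, S46, S48, S50, S54, S55, S65, S72, S74, S76, S86, S90.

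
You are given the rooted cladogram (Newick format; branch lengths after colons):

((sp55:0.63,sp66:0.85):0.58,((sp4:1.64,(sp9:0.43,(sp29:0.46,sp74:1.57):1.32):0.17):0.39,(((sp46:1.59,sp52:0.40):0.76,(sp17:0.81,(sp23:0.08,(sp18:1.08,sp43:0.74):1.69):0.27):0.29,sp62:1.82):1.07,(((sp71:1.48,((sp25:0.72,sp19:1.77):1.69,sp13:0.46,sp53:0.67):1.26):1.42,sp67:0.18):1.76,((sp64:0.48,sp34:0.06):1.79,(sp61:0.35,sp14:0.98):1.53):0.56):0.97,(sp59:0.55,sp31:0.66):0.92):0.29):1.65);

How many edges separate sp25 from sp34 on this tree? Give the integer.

The MRCA of sp25 and sp34 is the node subtending (((sp71,((sp25,sp19),sp13,sp53)),sp67),((sp64,sp34),(sp61,sp14))).
From sp25 up to that node: 5 branches. From sp34 up to the same node: 3 branches. Total: 5 + 3 = 8.

8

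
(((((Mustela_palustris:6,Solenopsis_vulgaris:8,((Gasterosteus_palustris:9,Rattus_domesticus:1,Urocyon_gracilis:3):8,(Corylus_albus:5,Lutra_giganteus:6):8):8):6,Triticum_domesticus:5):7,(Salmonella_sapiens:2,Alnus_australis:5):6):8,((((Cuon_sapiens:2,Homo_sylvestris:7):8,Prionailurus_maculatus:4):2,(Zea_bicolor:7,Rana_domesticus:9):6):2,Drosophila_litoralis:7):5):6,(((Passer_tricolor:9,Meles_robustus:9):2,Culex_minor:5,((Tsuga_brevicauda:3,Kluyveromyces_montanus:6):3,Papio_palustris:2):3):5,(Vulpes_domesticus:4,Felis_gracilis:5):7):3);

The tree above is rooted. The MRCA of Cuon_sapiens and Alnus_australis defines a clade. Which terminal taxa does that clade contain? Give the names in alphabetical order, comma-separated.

Tracing Cuon_sapiens: it sits inside (Cuon_sapiens,Homo_sylvestris).
Tracing Alnus_australis: it sits inside (Salmonella_sapiens,Alnus_australis).
The smallest clade enclosing both is ((((Mustela_palustris,Solenopsis_vulgaris,((Gasterosteus_palustris,Rattus_domesticus,Urocyon_gracilis),(Corylus_albus,Lutra_giganteus))),Triticum_domesticus),(Salmonella_sapiens,Alnus_australis)),((((Cuon_sapiens,Homo_sylvestris),Prionailurus_maculatus),(Zea_bicolor,Rana_domesticus)),Drosophila_litoralis)); the answer is its 16 terminal taxa in alphabetical order.

Alnus_australis, Corylus_albus, Cuon_sapiens, Drosophila_litoralis, Gasterosteus_palustris, Homo_sylvestris, Lutra_giganteus, Mustela_palustris, Prionailurus_maculatus, Rana_domesticus, Rattus_domesticus, Salmonella_sapiens, Solenopsis_vulgaris, Triticum_domesticus, Urocyon_gracilis, Zea_bicolor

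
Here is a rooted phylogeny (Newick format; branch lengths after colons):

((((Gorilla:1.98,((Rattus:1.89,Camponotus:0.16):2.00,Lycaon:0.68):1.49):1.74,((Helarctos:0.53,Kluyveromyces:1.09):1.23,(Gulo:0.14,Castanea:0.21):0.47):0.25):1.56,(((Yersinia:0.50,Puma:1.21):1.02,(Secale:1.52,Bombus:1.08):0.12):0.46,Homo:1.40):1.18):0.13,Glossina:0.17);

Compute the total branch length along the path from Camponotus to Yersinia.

The path runs Camponotus → … → MRCA → … → Yersinia; the MRCA is the node subtending (((Gorilla,((Rattus,Camponotus),Lycaon)),((Helarctos,Kluyveromyces),(Gulo,Castanea))),(((Yersinia,Puma),(Secale,Bombus)),Homo)).
Branch lengths along that path: 0.16 + 2.00 + 1.49 + 1.74 + 1.56 + 1.18 + 0.46 + 1.02 + 0.50 = 10.11.

10.11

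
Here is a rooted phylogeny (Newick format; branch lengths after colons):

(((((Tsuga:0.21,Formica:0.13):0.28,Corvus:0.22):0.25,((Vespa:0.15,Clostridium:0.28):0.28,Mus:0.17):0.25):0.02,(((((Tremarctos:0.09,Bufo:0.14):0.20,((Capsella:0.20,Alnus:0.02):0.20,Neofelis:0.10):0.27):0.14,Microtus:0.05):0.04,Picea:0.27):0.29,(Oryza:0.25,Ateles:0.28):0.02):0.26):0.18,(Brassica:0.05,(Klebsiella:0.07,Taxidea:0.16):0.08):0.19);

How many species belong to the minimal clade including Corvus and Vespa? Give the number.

6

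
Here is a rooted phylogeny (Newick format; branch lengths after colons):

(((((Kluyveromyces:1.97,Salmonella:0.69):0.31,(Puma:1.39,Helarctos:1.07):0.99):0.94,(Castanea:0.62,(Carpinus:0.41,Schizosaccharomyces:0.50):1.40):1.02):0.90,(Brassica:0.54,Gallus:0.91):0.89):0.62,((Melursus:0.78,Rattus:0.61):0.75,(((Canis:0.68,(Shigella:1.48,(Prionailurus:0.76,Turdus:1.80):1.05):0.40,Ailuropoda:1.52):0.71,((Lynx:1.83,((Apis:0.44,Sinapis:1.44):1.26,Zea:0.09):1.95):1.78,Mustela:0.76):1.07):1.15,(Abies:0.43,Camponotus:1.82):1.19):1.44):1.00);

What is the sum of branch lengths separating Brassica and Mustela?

The path runs Brassica → … → MRCA → … → Mustela; the MRCA is the root of the tree.
Branch lengths along that path: 0.54 + 0.89 + 0.62 + 1.00 + 1.44 + 1.15 + 1.07 + 0.76 = 7.47.

7.47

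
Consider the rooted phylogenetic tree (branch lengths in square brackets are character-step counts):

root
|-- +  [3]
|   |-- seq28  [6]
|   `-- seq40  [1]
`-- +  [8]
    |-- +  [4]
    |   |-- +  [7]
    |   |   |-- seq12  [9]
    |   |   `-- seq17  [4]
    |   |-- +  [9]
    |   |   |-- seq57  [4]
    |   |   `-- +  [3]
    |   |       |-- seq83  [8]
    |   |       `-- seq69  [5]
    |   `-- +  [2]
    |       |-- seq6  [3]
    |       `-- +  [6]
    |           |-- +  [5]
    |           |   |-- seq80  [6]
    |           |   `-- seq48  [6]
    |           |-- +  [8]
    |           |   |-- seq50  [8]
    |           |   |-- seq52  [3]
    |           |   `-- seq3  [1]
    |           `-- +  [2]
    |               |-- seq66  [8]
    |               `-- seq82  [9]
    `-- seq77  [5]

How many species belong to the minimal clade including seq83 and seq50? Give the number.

The MRCA of seq83 and seq50 is the node subtending ((seq12,seq17),(seq57,(seq83,seq69)),(seq6,((seq80,seq48),(seq50,seq52,seq3),(seq66,seq82)))).
That clade contains 13 terminal taxa: seq12, seq17, seq3, seq48, seq50, seq52, seq57, seq6, seq66, seq69, seq80, seq82, seq83.

13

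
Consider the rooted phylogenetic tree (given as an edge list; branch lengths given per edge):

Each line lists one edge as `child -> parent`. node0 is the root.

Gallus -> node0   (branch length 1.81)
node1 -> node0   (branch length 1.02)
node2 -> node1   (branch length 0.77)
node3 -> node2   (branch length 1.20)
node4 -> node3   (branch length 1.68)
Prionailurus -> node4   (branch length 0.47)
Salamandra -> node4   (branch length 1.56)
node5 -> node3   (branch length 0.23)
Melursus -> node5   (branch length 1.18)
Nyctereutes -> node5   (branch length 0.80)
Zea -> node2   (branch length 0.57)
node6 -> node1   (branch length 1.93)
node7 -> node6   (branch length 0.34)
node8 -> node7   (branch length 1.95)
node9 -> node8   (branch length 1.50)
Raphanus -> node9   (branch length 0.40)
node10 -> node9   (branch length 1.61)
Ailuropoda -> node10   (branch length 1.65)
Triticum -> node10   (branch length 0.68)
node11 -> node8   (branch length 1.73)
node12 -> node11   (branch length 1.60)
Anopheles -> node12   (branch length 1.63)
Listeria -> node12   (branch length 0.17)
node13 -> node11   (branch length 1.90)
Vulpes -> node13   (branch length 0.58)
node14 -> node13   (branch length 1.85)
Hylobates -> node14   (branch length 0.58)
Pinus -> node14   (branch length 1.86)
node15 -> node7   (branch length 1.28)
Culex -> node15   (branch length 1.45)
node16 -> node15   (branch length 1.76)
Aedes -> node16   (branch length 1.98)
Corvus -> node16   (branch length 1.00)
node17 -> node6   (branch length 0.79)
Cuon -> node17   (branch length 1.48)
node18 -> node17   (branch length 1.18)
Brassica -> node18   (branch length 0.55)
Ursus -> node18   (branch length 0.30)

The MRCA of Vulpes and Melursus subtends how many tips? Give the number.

The MRCA of Vulpes and Melursus is the node subtending ((((Prionailurus,Salamandra),(Melursus,Nyctereutes)),Zea),((((Raphanus,(Ailuropoda,Triticum)),((Anopheles,Listeria),(Vulpes,(Hylobates,Pinus)))),(Culex,(Aedes,Corvus))),(Cuon,(Brassica,Ursus)))).
That clade contains 19 terminal taxa: Aedes, Ailuropoda, Anopheles, Brassica, Corvus, Culex, Cuon, Hylobates, Listeria, Melursus, Nyctereutes, Pinus, Prionailurus, Raphanus, Salamandra, Triticum, Ursus, Vulpes, Zea.

19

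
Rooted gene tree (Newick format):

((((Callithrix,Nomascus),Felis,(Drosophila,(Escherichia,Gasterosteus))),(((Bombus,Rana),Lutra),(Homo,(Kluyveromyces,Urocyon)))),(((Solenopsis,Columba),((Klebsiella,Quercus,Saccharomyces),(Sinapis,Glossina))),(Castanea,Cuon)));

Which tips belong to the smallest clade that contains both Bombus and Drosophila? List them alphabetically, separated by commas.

Bombus, Callithrix, Drosophila, Escherichia, Felis, Gasterosteus, Homo, Kluyveromyces, Lutra, Nomascus, Rana, Urocyon

Tracing Bombus: it sits inside (Bombus,Rana).
Tracing Drosophila: it sits inside (Drosophila,(Escherichia,Gasterosteus)).
The smallest clade enclosing both is (((Callithrix,Nomascus),Felis,(Drosophila,(Escherichia,Gasterosteus))),(((Bombus,Rana),Lutra),(Homo,(Kluyveromyces,Urocyon)))); the answer is its 12 terminal taxa in alphabetical order.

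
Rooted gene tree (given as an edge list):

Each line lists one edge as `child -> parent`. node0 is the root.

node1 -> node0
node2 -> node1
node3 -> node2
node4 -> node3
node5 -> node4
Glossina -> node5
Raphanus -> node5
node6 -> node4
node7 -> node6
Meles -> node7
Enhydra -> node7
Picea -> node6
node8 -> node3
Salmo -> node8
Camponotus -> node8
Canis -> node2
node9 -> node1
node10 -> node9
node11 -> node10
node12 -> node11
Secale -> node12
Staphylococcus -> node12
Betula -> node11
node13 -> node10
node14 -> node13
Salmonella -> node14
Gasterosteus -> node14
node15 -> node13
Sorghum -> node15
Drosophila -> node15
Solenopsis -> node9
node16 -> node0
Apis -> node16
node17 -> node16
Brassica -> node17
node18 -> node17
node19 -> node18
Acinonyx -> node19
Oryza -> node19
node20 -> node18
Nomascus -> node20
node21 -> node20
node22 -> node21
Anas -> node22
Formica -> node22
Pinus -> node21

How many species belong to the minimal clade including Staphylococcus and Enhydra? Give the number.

The MRCA of Staphylococcus and Enhydra is the node subtending (((((Glossina,Raphanus),((Meles,Enhydra),Picea)),(Salmo,Camponotus)),Canis),((((Secale,Staphylococcus),Betula),((Salmonella,Gasterosteus),(Sorghum,Drosophila))),Solenopsis)).
That clade contains 16 terminal taxa: Betula, Camponotus, Canis, Drosophila, Enhydra, Gasterosteus, Glossina, Meles, Picea, Raphanus, Salmo, Salmonella, Secale, Solenopsis, Sorghum, Staphylococcus.

16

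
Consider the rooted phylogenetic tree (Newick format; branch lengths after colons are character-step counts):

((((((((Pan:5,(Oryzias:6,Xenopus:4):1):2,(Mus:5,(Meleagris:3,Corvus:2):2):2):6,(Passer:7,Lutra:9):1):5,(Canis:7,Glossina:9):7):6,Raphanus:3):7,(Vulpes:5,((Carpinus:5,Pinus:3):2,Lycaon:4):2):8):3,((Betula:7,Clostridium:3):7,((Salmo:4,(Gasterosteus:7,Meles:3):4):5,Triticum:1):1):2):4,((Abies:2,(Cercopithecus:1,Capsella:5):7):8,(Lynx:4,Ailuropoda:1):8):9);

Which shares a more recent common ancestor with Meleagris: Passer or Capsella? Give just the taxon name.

Passer

The MRCA of Meleagris and Passer subtends (((Pan,(Oryzias,Xenopus)),(Mus,(Meleagris,Corvus))),(Passer,Lutra)) (8 taxa).
The MRCA of Meleagris and Capsella is the root, subtending the entire tree (26 taxa).
The first is nested inside the second, so Meleagris shares a more recent common ancestor with Passer.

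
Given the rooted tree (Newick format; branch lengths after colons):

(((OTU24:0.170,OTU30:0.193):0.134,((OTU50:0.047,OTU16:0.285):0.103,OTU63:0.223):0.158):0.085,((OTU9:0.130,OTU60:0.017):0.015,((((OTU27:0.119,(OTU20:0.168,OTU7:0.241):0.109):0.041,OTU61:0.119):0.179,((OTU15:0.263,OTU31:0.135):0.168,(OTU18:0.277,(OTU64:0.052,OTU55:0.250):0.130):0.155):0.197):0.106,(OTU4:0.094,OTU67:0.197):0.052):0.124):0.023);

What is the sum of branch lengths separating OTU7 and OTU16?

1.454

The path runs OTU7 → … → MRCA → … → OTU16; the MRCA is the root of the tree.
Branch lengths along that path: 0.241 + 0.109 + 0.041 + 0.179 + 0.106 + 0.124 + 0.023 + 0.085 + 0.158 + 0.103 + 0.285 = 1.454.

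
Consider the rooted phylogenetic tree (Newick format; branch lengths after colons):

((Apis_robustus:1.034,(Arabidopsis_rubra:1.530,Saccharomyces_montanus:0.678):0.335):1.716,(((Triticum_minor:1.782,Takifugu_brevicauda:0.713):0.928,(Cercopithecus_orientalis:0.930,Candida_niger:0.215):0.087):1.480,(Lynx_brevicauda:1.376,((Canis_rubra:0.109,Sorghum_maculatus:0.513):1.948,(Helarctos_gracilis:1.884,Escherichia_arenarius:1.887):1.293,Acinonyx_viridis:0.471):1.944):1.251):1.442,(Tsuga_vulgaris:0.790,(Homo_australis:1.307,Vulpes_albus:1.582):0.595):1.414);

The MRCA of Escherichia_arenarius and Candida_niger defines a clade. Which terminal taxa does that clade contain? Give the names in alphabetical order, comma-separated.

Tracing Escherichia_arenarius: it sits inside (Helarctos_gracilis,Escherichia_arenarius).
Tracing Candida_niger: it sits inside (Cercopithecus_orientalis,Candida_niger).
The smallest clade enclosing both is (((Triticum_minor,Takifugu_brevicauda),(Cercopithecus_orientalis,Candida_niger)),(Lynx_brevicauda,((Canis_rubra,Sorghum_maculatus),(Helarctos_gracilis,Escherichia_arenarius),Acinonyx_viridis))); the answer is its 10 terminal taxa in alphabetical order.

Acinonyx_viridis, Candida_niger, Canis_rubra, Cercopithecus_orientalis, Escherichia_arenarius, Helarctos_gracilis, Lynx_brevicauda, Sorghum_maculatus, Takifugu_brevicauda, Triticum_minor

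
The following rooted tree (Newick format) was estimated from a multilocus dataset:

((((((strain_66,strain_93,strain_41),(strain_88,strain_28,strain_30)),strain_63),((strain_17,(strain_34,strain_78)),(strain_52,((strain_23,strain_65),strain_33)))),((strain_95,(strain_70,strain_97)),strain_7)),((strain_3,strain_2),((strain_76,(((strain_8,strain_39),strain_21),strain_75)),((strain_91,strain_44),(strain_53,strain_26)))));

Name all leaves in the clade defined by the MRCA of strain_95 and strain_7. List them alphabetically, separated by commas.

strain_7, strain_70, strain_95, strain_97

Tracing strain_95: it sits inside (strain_95,(strain_70,strain_97)).
Tracing strain_7: it sits inside ((strain_95,(strain_70,strain_97)),strain_7).
The smallest clade enclosing both is ((strain_95,(strain_70,strain_97)),strain_7); the answer is its 4 terminal taxa in alphabetical order.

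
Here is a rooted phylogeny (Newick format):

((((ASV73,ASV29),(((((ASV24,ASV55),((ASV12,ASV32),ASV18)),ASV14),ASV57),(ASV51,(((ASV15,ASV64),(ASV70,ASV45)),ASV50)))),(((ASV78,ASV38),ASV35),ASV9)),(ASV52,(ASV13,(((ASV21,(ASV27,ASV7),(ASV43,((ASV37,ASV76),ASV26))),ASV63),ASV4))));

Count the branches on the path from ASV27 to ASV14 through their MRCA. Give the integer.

The MRCA of ASV27 and ASV14 is the root of the tree.
From ASV27 up to that node: 7 branches. From ASV14 up to the same node: 6 branches. Total: 7 + 6 = 13.

13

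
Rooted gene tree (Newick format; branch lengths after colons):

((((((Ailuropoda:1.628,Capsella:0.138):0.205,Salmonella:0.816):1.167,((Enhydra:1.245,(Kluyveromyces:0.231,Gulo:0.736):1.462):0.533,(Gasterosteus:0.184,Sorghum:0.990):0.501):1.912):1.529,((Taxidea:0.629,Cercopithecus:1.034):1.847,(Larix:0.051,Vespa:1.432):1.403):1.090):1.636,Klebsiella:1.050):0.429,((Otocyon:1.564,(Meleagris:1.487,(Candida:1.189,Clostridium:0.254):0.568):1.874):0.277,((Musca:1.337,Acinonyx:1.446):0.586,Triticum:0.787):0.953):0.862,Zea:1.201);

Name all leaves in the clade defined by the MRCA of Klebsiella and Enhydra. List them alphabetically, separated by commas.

Ailuropoda, Capsella, Cercopithecus, Enhydra, Gasterosteus, Gulo, Klebsiella, Kluyveromyces, Larix, Salmonella, Sorghum, Taxidea, Vespa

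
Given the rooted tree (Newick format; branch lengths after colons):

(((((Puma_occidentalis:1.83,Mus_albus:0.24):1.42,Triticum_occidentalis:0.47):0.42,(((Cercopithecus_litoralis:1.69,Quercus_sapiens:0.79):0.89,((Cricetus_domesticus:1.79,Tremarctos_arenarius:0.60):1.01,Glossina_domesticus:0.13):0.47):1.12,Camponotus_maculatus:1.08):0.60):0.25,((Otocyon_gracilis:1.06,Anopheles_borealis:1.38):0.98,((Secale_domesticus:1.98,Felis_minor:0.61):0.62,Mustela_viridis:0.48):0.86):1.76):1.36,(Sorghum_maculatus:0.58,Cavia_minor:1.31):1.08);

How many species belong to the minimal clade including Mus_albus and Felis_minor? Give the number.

14

The MRCA of Mus_albus and Felis_minor is the node subtending ((((Puma_occidentalis,Mus_albus),Triticum_occidentalis),(((Cercopithecus_litoralis,Quercus_sapiens),((Cricetus_domesticus,Tremarctos_arenarius),Glossina_domesticus)),Camponotus_maculatus)),((Otocyon_gracilis,Anopheles_borealis),((Secale_domesticus,Felis_minor),Mustela_viridis))).
That clade contains 14 terminal taxa: Anopheles_borealis, Camponotus_maculatus, Cercopithecus_litoralis, Cricetus_domesticus, Felis_minor, Glossina_domesticus, Mus_albus, Mustela_viridis, Otocyon_gracilis, Puma_occidentalis, Quercus_sapiens, Secale_domesticus, Tremarctos_arenarius, Triticum_occidentalis.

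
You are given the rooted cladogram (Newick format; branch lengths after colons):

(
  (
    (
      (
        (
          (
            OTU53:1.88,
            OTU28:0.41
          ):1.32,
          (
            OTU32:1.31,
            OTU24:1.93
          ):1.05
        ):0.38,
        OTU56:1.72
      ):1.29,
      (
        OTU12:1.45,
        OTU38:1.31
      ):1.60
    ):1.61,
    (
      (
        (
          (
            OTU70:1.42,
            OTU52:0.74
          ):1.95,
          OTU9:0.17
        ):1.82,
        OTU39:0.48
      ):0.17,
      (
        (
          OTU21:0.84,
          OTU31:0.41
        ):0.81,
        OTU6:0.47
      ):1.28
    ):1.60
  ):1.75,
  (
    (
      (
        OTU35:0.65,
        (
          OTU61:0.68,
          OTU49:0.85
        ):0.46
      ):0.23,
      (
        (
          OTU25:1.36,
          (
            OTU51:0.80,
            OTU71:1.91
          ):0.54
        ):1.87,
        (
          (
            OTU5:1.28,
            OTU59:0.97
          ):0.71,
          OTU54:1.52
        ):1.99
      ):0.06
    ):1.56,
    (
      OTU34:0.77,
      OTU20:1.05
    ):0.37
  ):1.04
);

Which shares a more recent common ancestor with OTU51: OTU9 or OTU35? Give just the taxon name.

OTU35

The MRCA of OTU51 and OTU35 subtends ((OTU35,(OTU61,OTU49)),((OTU25,(OTU51,OTU71)),((OTU5,OTU59),OTU54))) (9 taxa).
The MRCA of OTU51 and OTU9 is the root, subtending the entire tree (25 taxa).
The first is nested inside the second, so OTU51 shares a more recent common ancestor with OTU35.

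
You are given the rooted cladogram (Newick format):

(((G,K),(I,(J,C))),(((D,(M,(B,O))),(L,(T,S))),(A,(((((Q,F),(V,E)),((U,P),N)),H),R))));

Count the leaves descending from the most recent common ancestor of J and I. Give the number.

3

The MRCA of J and I is the node subtending (I,(J,C)).
That clade contains 3 terminal taxa: C, I, J.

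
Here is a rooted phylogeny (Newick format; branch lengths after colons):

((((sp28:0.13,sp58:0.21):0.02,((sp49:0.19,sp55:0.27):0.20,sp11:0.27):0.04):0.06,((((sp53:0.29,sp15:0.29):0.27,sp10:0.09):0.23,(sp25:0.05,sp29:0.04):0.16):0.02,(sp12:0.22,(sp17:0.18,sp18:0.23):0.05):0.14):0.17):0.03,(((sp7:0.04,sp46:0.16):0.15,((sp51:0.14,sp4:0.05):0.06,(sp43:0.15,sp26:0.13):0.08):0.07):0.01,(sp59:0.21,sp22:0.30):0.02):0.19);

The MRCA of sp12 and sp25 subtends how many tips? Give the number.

8

The MRCA of sp12 and sp25 is the node subtending ((((sp53,sp15),sp10),(sp25,sp29)),(sp12,(sp17,sp18))).
That clade contains 8 terminal taxa: sp10, sp12, sp15, sp17, sp18, sp25, sp29, sp53.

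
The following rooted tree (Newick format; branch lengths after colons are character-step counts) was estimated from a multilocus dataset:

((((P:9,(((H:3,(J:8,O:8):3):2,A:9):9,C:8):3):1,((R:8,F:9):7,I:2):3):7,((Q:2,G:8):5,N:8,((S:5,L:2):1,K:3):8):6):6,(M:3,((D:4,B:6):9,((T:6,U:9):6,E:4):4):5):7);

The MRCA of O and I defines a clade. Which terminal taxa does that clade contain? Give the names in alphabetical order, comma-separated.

Tracing O: it sits inside (J,O).
Tracing I: it sits inside ((R,F),I).
The smallest clade enclosing both is ((P,(((H,(J,O)),A),C)),((R,F),I)); the answer is its 9 terminal taxa in alphabetical order.

A, C, F, H, I, J, O, P, R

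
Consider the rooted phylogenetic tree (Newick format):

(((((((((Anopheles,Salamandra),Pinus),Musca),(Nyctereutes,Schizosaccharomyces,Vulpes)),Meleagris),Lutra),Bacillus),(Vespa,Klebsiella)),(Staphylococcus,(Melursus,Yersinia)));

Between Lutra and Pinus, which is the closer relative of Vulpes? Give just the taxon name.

Pinus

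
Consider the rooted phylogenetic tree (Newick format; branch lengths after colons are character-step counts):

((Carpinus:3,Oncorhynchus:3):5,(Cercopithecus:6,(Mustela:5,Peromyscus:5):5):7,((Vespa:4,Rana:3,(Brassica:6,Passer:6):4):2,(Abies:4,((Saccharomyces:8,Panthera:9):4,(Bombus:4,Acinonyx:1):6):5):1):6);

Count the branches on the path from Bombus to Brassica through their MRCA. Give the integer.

The MRCA of Bombus and Brassica is the node subtending ((Vespa,Rana,(Brassica,Passer)),(Abies,((Saccharomyces,Panthera),(Bombus,Acinonyx)))).
From Bombus up to that node: 4 branches. From Brassica up to the same node: 3 branches. Total: 4 + 3 = 7.

7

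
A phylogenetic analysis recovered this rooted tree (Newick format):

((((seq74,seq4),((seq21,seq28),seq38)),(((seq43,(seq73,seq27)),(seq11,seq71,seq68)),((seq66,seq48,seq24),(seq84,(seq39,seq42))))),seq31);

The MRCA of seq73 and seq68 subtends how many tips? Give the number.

6

The MRCA of seq73 and seq68 is the node subtending ((seq43,(seq73,seq27)),(seq11,seq71,seq68)).
That clade contains 6 terminal taxa: seq11, seq27, seq43, seq68, seq71, seq73.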